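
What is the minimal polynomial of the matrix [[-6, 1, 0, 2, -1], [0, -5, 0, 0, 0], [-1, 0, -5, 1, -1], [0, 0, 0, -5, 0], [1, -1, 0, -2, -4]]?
m_A(x) = (x + 5)^2

The characteristic polynomial factors as (x + 5)^5. The minimal polynomial is ∏(x - λ)^{k_λ} where k_λ is the size of the largest Jordan block at λ.

For λ = -5: rank(A + 5I) = 2, and the largest Jordan block has size 2 (the smallest k with rank((A + 5I)^k) = rank((A + 5I)^(k+1))).

So m_A(x) = (x + 5)^2.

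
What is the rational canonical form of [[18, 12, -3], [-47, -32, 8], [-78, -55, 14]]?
The invariant factors of A (the non-unit diagonal entries of the Smith normal form of xI - A over ℚ[x]) are x^3 - 2x + 3, each dividing the next. The characteristic polynomial is their product, x^3 - 2x + 3.

The rational canonical form is the block-diagonal matrix of companion matrices C(f_i):
R = [[0, 0, -3], [1, 0, 2], [0, 1, 0]].

Note the characteristic polynomial does not split into linear factors over ℚ, so A has no Jordan form over ℚ; the rational canonical form exists over any field.

R = [[0, 0, -3], [1, 0, 2], [0, 1, 0]]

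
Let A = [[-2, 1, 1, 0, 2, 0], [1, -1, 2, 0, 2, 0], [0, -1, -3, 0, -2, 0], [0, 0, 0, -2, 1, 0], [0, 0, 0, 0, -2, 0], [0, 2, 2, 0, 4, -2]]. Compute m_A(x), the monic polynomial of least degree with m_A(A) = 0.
The characteristic polynomial factors as (x + 2)^6. The minimal polynomial is ∏(x - λ)^{k_λ} where k_λ is the size of the largest Jordan block at λ.

For λ = -2: rank(A + 2I) = 3, and the largest Jordan block has size 3 (the smallest k with rank((A + 2I)^k) = rank((A + 2I)^(k+1))).

So m_A(x) = (x + 2)^3.

m_A(x) = (x + 2)^3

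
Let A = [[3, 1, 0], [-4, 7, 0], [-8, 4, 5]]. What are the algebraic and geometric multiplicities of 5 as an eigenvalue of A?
The characteristic polynomial is (x - 5)^3, so the factor x - 5 appears with exponent 3: the algebraic multiplicity is 3.

rank(A - 5I) = 1, so the eigenspace has dimension 3 - 1 = 2: the geometric multiplicity is 2.

Since 2 < 3, A is not diagonalizable.

algebraic multiplicity 3, geometric multiplicity 2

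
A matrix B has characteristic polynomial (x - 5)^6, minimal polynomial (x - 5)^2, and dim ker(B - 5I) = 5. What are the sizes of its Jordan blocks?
Jordan blocks: (5, 2), (5, 1), (5, 1), (5, 1), (5, 1)

λ = 5: algebraic multiplicity 6 (exponent in χ_B), largest block size 2 (exponent in m_B), 5 blocks (geometric multiplicity). These force block sizes [2, 1, 1, 1, 1].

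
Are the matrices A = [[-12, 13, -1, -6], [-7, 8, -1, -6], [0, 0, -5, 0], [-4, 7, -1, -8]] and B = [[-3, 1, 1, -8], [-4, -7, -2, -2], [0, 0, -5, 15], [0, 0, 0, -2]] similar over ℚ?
Yes.

Two matrices over a field are similar if and only if they have the same invariant factors.

Both A and B have characteristic polynomial (x + 2)(x + 5)^3 and minimal polynomial (x + 2)(x + 5)^2. Computing further, both have invariant factors x + 5, (x + 2)(x + 5)^2. Hence A and B are similar.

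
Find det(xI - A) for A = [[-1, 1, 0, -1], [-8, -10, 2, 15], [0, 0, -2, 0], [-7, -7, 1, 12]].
χ_A(x) = (x - 5)(x + 2)^3

xI - A = [[x + 1, -1, 0, 1], [8, x + 10, -2, -15], [0, 0, x + 2, 0], [7, 7, -1, x - 12]].

Expanding det(xI - A) along the first row:
det(xI - A) = + (x + 1)·det([[x + 10, -2, -15], [0, x + 2, 0], [7, -1, x - 12]]) - (-1)·det([[8, -2, -15], [0, x + 2, 0], [7, -1, x - 12]]) + (0)·det([[8, x + 10, -15], [0, 0, 0], [7, 7, x - 12]]) - (1)·det([[8, x + 10, -2], [0, 0, x + 2], [7, 7, -1]]).

Evaluating gives χ_A(x) = x^4 + x^3 - 18x^2 - 52x - 40 = (x - 5)(x + 2)^3.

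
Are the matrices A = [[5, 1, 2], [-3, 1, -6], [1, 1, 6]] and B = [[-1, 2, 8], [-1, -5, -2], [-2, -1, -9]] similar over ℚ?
trace(A) = 12 but trace(B) = -15. The trace is a similarity invariant, so A and B are not similar.

No.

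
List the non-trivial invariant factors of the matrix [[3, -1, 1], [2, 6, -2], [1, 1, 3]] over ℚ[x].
x - 4, (x - 4)^2

The Jordan structure of A has elementary divisors (x - 4)^2, (x - 4). Arranging the block sizes at each eigenvalue in decreasing order and taking row products gives the invariant factors.

Invariant factors (smallest first, each dividing the next): x - 4, (x - 4)^2.

Check: the last factor (x - 4)^2 is the minimal polynomial, and the product (x - 4)^3 is the characteristic polynomial.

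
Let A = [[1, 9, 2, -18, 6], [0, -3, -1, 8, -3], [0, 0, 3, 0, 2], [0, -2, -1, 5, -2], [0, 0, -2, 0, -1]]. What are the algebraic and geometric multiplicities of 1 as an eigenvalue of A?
algebraic multiplicity 5, geometric multiplicity 2

The characteristic polynomial is (x - 1)^5, so the factor x - 1 appears with exponent 5: the algebraic multiplicity is 5.

rank(A - I) = 3, so the eigenspace has dimension 5 - 3 = 2: the geometric multiplicity is 2.

Since 2 < 5, A is not diagonalizable.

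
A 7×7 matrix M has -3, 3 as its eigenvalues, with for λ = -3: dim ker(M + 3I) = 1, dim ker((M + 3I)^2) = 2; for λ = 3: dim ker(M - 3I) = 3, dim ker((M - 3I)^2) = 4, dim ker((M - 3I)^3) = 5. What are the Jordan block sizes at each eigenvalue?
λ = -3: successive nullity increments [1, 1] count blocks of size ≥ k; block sizes are [2].
λ = 3: successive nullity increments [3, 1, 1] count blocks of size ≥ k; block sizes are [3, 1, 1].

Jordan blocks: (-3, 2), (3, 3), (3, 1), (3, 1)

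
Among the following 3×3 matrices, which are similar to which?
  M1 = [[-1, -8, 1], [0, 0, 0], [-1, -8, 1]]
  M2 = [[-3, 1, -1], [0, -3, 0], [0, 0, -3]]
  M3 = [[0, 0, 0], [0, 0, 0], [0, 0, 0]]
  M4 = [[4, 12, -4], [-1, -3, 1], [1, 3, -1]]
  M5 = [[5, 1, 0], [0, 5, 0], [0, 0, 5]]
4 classes: {M1, M4}, {M2}, {M3}, {M5}

Characteristic polynomials: χ_{M1} = x^3, χ_{M2} = (x + 3)^3, χ_{M3} = x^3, χ_{M4} = x^3, χ_{M5} = (x - 5)^3.

{M1, M4}: invariant factors x, x^2.

{M2}: invariant factors x + 3, (x + 3)^2.

{M3}: invariant factors x, x, x.

{M5}: invariant factors x - 5, (x - 5)^2.

Matrices are similar if and only if their invariant-factor lists agree; the partition into similarity classes is {M1, M4}, {M2}, {M3}, {M5}.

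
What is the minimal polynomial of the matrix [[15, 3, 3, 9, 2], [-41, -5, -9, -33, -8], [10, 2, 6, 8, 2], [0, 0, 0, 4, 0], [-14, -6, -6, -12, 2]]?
m_A(x) = (x - 6)(x - 4)^2

The characteristic polynomial factors as (x - 6)(x - 4)^4. The minimal polynomial is ∏(x - λ)^{k_λ} where k_λ is the size of the largest Jordan block at λ.

For λ = 4: rank(A - 4I) = 2, and the largest Jordan block has size 2 (the smallest k with rank((A - 4I)^k) = rank((A - 4I)^(k+1))).
For λ = 6: rank(A - 6I) = 4, and the largest Jordan block has size 1 (the smallest k with rank((A - 6I)^k) = rank((A - 6I)^(k+1))).

So m_A(x) = (x - 6)(x - 4)^2.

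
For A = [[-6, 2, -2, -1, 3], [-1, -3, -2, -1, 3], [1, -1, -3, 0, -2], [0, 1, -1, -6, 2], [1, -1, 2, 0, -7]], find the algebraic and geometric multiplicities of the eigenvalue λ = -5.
algebraic multiplicity 5, geometric multiplicity 2

The characteristic polynomial is (x + 5)^5, so the factor x + 5 appears with exponent 5: the algebraic multiplicity is 5.

rank(A + 5I) = 3, so the eigenspace has dimension 5 - 3 = 2: the geometric multiplicity is 2.

Since 2 < 5, A is not diagonalizable.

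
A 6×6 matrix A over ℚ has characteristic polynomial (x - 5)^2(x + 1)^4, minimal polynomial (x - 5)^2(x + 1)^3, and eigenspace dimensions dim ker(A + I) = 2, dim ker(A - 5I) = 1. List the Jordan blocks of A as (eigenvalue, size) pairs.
λ = -1: algebraic multiplicity 4 (exponent in χ_A), largest block size 3 (exponent in m_A), 2 blocks (geometric multiplicity). These force block sizes [3, 1].
λ = 5: algebraic multiplicity 2 (exponent in χ_A), largest block size 2 (exponent in m_A), 1 block (geometric multiplicity). This forces block sizes [2].

Jordan blocks: (-1, 3), (-1, 1), (5, 2)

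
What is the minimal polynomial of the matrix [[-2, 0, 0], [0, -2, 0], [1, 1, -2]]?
The characteristic polynomial factors as (x + 2)^3. The minimal polynomial is ∏(x - λ)^{k_λ} where k_λ is the size of the largest Jordan block at λ.

For λ = -2: rank(A + 2I) = 1, and the largest Jordan block has size 2 (the smallest k with rank((A + 2I)^k) = rank((A + 2I)^(k+1))).

So m_A(x) = (x + 2)^2.

m_A(x) = (x + 2)^2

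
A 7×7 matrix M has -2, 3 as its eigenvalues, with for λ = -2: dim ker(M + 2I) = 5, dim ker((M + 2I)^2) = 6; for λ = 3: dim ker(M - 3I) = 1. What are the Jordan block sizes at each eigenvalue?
Jordan blocks: (-2, 2), (-2, 1), (-2, 1), (-2, 1), (-2, 1), (3, 1)

λ = -2: successive nullity increments [5, 1] count blocks of size ≥ k; block sizes are [2, 1, 1, 1, 1].
λ = 3: successive nullity increments [1] count blocks of size ≥ k; block sizes are [1].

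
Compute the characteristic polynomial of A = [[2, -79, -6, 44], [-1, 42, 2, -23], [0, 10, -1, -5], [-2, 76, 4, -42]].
xI - A = [[x - 2, 79, 6, -44], [1, x - 42, -2, 23], [0, -10, x + 1, 5], [2, -76, -4, x + 42]].

Expanding det(xI - A) along the first row:
det(xI - A) = + (x - 2)·det([[x - 42, -2, 23], [-10, x + 1, 5], [-76, -4, x + 42]]) - (79)·det([[1, -2, 23], [0, x + 1, 5], [2, -4, x + 42]]) + (6)·det([[1, x - 42, 23], [0, -10, 5], [2, -76, x + 42]]) - (-44)·det([[1, x - 42, -2], [0, -10, x + 1], [2, -76, -4]]).

Evaluating gives χ_A(x) = x^4 - x^3 - 9x^2 - 11x - 4 = (x - 4)(x + 1)^3.

χ_A(x) = (x - 4)(x + 1)^3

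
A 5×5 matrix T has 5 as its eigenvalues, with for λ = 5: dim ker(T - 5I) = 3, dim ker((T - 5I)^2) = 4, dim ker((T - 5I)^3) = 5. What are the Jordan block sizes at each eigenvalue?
λ = 5: successive nullity increments [3, 1, 1] count blocks of size ≥ k; block sizes are [3, 1, 1].

Jordan blocks: (5, 3), (5, 1), (5, 1)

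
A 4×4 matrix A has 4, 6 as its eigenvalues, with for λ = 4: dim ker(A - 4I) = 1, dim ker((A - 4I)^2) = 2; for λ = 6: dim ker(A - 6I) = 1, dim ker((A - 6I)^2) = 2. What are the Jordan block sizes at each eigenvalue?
Jordan blocks: (4, 2), (6, 2)

λ = 4: successive nullity increments [1, 1] count blocks of size ≥ k; block sizes are [2].
λ = 6: successive nullity increments [1, 1] count blocks of size ≥ k; block sizes are [2].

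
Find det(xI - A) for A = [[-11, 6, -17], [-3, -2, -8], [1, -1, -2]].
xI - A = [[x + 11, -6, 17], [3, x + 2, 8], [-1, 1, x + 2]].

Expanding det(xI - A) along the first row:
det(xI - A) = + (x + 11)·det([[x + 2, 8], [1, x + 2]]) - (-6)·det([[3, 8], [-1, x + 2]]) + (17)·det([[3, x + 2], [-1, 1]]).

Evaluating gives χ_A(x) = x^3 + 15x^2 + 75x + 125 = (x + 5)^3.

χ_A(x) = (x + 5)^3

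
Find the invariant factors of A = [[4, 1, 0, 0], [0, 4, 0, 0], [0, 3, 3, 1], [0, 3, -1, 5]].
The Jordan structure of A has elementary divisors (x - 4)^2, (x - 4)^2. Arranging the block sizes at each eigenvalue in decreasing order and taking row products gives the invariant factors.

Invariant factors (smallest first, each dividing the next): (x - 4)^2, (x - 4)^2.

Check: the last factor (x - 4)^2 is the minimal polynomial, and the product (x - 4)^4 is the characteristic polynomial.

(x - 4)^2, (x - 4)^2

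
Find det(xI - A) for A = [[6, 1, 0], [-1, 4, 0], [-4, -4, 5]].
χ_A(x) = (x - 5)^3

xI - A = [[x - 6, -1, 0], [1, x - 4, 0], [4, 4, x - 5]].

Expanding det(xI - A) along the first row:
det(xI - A) = + (x - 6)·det([[x - 4, 0], [4, x - 5]]) - (-1)·det([[1, 0], [4, x - 5]]) + (0)·det([[1, x - 4], [4, 4]]).

Evaluating gives χ_A(x) = x^3 - 15x^2 + 75x - 125 = (x - 5)^3.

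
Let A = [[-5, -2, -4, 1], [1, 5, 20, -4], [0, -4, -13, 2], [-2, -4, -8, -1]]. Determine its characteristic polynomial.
xI - A = [[x + 5, 2, 4, -1], [-1, x - 5, -20, 4], [0, 4, x + 13, -2], [2, 4, 8, x + 1]].

Expanding det(xI - A) along the first row:
det(xI - A) = + (x + 5)·det([[x - 5, -20, 4], [4, x + 13, -2], [4, 8, x + 1]]) - (2)·det([[-1, -20, 4], [0, x + 13, -2], [2, 8, x + 1]]) + (4)·det([[-1, x - 5, 4], [0, 4, -2], [2, 4, x + 1]]) - (-1)·det([[-1, x - 5, -20], [0, 4, x + 13], [2, 4, 8]]).

Evaluating gives χ_A(x) = x^4 + 14x^3 + 72x^2 + 162x + 135 = (x + 3)^3(x + 5).

χ_A(x) = (x + 3)^3(x + 5)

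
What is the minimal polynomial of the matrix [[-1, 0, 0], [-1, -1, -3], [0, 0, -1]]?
The characteristic polynomial factors as (x + 1)^3. The minimal polynomial is ∏(x - λ)^{k_λ} where k_λ is the size of the largest Jordan block at λ.

For λ = -1: rank(A + I) = 1, and the largest Jordan block has size 2 (the smallest k with rank((A + I)^k) = rank((A + I)^(k+1))).

So m_A(x) = (x + 1)^2.

m_A(x) = (x + 1)^2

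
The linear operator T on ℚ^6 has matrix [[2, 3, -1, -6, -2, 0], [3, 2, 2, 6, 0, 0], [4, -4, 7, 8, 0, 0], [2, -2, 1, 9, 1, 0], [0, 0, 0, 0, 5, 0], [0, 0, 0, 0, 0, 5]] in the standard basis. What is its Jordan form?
J = [[5, 1, 0, 0, 0, 0], [0, 5, 1, 0, 0, 0], [0, 0, 5, 0, 0, 0], [0, 0, 0, 5, 1, 0], [0, 0, 0, 0, 5, 0], [0, 0, 0, 0, 0, 5]]

The characteristic polynomial is det(xI - A) = (x - 5)^6, so the eigenvalues are 5 (algebraic multiplicity 6).

For λ = 5: rank(A - 5I) = 3, rank((A - 5I)^2) = 1, rank((A - 5I)^3) = 0. The eigenspace has dimension 6 - 3 = 3, so there are 3 Jordan blocks; the rank sequence gives block sizes [3, 2, 1].

Assembling the blocks gives the Jordan form J above.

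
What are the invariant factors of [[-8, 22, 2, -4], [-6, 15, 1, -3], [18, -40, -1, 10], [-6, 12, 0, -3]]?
The Jordan structure of A has elementary divisors x, (x - 1)^2, (x - 1). Arranging the block sizes at each eigenvalue in decreasing order and taking row products gives the invariant factors.

Invariant factors (smallest first, each dividing the next): x - 1, x(x - 1)^2.

Check: the last factor x(x - 1)^2 is the minimal polynomial, and the product x(x - 1)^3 is the characteristic polynomial.

x - 1, x(x - 1)^2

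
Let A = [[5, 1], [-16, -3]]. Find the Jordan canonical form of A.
The characteristic polynomial is det(xI - A) = (x - 1)^2, so the eigenvalues are 1 (algebraic multiplicity 2).

For λ = 1: rank(A - I) = 1, rank((A - I)^2) = 0. The eigenspace has dimension 2 - 1 = 1, so there is 1 Jordan block; the rank sequence gives block sizes [2].

Assembling the blocks gives the Jordan form J above.

J = [[1, 1], [0, 1]]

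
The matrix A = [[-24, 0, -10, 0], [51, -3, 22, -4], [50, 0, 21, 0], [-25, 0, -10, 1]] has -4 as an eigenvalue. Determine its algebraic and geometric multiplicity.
algebraic multiplicity 1, geometric multiplicity 1

The characteristic polynomial is (x - 1)^2(x + 3)(x + 4), so the factor x + 4 appears with exponent 1: the algebraic multiplicity is 1.

rank(A + 4I) = 3, so the eigenspace has dimension 4 - 3 = 1: the geometric multiplicity is 1.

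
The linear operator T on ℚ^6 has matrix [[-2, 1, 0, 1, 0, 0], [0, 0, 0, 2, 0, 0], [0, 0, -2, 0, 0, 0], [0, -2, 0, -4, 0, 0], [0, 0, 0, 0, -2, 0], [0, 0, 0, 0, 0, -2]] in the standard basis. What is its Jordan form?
J = [[-2, 1, 0, 0, 0, 0], [0, -2, 0, 0, 0, 0], [0, 0, -2, 0, 0, 0], [0, 0, 0, -2, 0, 0], [0, 0, 0, 0, -2, 0], [0, 0, 0, 0, 0, -2]]

The characteristic polynomial is det(xI - A) = (x + 2)^6, so the eigenvalues are -2 (algebraic multiplicity 6).

For λ = -2: rank(A + 2I) = 1, rank((A + 2I)^2) = 0. The eigenspace has dimension 6 - 1 = 5, so there are 5 Jordan blocks; the rank sequence gives block sizes [2, 1, 1, 1, 1].

Assembling the blocks gives the Jordan form J above.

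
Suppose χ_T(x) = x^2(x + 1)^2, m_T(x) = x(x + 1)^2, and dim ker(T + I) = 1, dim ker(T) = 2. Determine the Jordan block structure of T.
Jordan blocks: (-1, 2), (0, 1), (0, 1)

λ = -1: algebraic multiplicity 2 (exponent in χ_T), largest block size 2 (exponent in m_T), 1 block (geometric multiplicity). This forces block sizes [2].
λ = 0: algebraic multiplicity 2 (exponent in χ_T), largest block size 1 (exponent in m_T), 2 blocks (geometric multiplicity). These force block sizes [1, 1].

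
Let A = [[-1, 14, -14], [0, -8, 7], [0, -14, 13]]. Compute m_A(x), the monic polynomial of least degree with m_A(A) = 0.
The characteristic polynomial factors as (x - 6)(x + 1)^2. The minimal polynomial is ∏(x - λ)^{k_λ} where k_λ is the size of the largest Jordan block at λ.

For λ = -1: rank(A + I) = 1, and the largest Jordan block has size 1 (the smallest k with rank((A + I)^k) = rank((A + I)^(k+1))).
For λ = 6: rank(A - 6I) = 2, and the largest Jordan block has size 1 (the smallest k with rank((A - 6I)^k) = rank((A - 6I)^(k+1))).

So m_A(x) = (x - 6)(x + 1).

m_A(x) = (x - 6)(x + 1)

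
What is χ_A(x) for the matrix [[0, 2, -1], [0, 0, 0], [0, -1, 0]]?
xI - A = [[x, -2, 1], [0, x, 0], [0, 1, x]].

Expanding det(xI - A) along the first row:
det(xI - A) = + (x)·det([[x, 0], [1, x]]) - (-2)·det([[0, 0], [0, x]]) + (1)·det([[0, x], [0, 1]]).

Evaluating gives χ_A(x) = x^3.

χ_A(x) = x^3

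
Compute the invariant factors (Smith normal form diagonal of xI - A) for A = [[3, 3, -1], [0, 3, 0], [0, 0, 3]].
x - 3, (x - 3)^2

The Jordan structure of A has elementary divisors (x - 3)^2, (x - 3). Arranging the block sizes at each eigenvalue in decreasing order and taking row products gives the invariant factors.

Invariant factors (smallest first, each dividing the next): x - 3, (x - 3)^2.

Check: the last factor (x - 3)^2 is the minimal polynomial, and the product (x - 3)^3 is the characteristic polynomial.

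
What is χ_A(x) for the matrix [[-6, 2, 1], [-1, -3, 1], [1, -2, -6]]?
χ_A(x) = (x + 5)^3

xI - A = [[x + 6, -2, -1], [1, x + 3, -1], [-1, 2, x + 6]].

Expanding det(xI - A) along the first row:
det(xI - A) = + (x + 6)·det([[x + 3, -1], [2, x + 6]]) - (-2)·det([[1, -1], [-1, x + 6]]) + (-1)·det([[1, x + 3], [-1, 2]]).

Evaluating gives χ_A(x) = x^3 + 15x^2 + 75x + 125 = (x + 5)^3.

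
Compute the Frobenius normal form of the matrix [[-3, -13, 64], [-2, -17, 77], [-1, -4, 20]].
R = [[0, 0, 1], [1, 0, 3], [0, 1, 0]]

The invariant factors of A (the non-unit diagonal entries of the Smith normal form of xI - A over ℚ[x]) are x^3 - 3x - 1, each dividing the next. The characteristic polynomial is their product, x^3 - 3x - 1.

The rational canonical form is the block-diagonal matrix of companion matrices C(f_i):
R = [[0, 0, 1], [1, 0, 3], [0, 1, 0]].

Note the characteristic polynomial does not split into linear factors over ℚ, so A has no Jordan form over ℚ; the rational canonical form exists over any field.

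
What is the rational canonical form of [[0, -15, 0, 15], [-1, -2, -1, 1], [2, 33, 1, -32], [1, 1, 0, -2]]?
R = [[0, 0, 0, 15], [1, 0, 0, -1], [0, 1, 0, -2], [0, 0, 1, -3]]

The invariant factors of A (the non-unit diagonal entries of the Smith normal form of xI - A over ℚ[x]) are (x + 3)(x^3 + 2x - 5), each dividing the next. The characteristic polynomial is their product, (x + 3)(x^3 + 2x - 5).

The rational canonical form is the block-diagonal matrix of companion matrices C(f_i):
R = [[0, 0, 0, 15], [1, 0, 0, -1], [0, 1, 0, -2], [0, 0, 1, -3]].

Note the characteristic polynomial does not split into linear factors over ℚ, so A has no Jordan form over ℚ; the rational canonical form exists over any field.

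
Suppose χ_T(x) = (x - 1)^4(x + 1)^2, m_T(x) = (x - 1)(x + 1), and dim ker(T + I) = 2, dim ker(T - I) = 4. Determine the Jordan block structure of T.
λ = -1: algebraic multiplicity 2 (exponent in χ_T), largest block size 1 (exponent in m_T), 2 blocks (geometric multiplicity). These force block sizes [1, 1].
λ = 1: algebraic multiplicity 4 (exponent in χ_T), largest block size 1 (exponent in m_T), 4 blocks (geometric multiplicity). These force block sizes [1, 1, 1, 1].

Jordan blocks: (-1, 1), (-1, 1), (1, 1), (1, 1), (1, 1), (1, 1)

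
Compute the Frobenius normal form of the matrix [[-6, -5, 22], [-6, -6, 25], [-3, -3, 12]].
R = [[0, 0, -3], [1, 0, -3], [0, 1, 0]]

The invariant factors of A (the non-unit diagonal entries of the Smith normal form of xI - A over ℚ[x]) are x^3 + 3x + 3, each dividing the next. The characteristic polynomial is their product, x^3 + 3x + 3.

The rational canonical form is the block-diagonal matrix of companion matrices C(f_i):
R = [[0, 0, -3], [1, 0, -3], [0, 1, 0]].

Note the characteristic polynomial does not split into linear factors over ℚ, so A has no Jordan form over ℚ; the rational canonical form exists over any field.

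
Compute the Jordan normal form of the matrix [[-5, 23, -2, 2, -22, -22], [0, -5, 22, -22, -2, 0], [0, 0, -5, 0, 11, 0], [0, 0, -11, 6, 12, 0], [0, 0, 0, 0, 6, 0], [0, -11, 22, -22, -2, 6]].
The characteristic polynomial is det(xI - A) = (x - 6)^3(x + 5)^3, so the eigenvalues are -5 (algebraic multiplicity 3), 6 (algebraic multiplicity 3).

For λ = -5: rank(A + 5I) = 4, rank((A + 5I)^2) = 3. The eigenspace has dimension 6 - 4 = 2, so there are 2 Jordan blocks; the rank sequence gives block sizes [2, 1].

For λ = 6: rank(A - 6I) = 4, rank((A - 6I)^2) = 3. The eigenspace has dimension 6 - 4 = 2, so there are 2 Jordan blocks; the rank sequence gives block sizes [2, 1].

Assembling the blocks gives the Jordan form J above.

J = [[-5, 1, 0, 0, 0, 0], [0, -5, 0, 0, 0, 0], [0, 0, -5, 0, 0, 0], [0, 0, 0, 6, 1, 0], [0, 0, 0, 0, 6, 0], [0, 0, 0, 0, 0, 6]]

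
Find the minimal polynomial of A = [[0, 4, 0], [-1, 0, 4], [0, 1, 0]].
The characteristic polynomial factors as x^3. The minimal polynomial is ∏(x - λ)^{k_λ} where k_λ is the size of the largest Jordan block at λ.

For λ = 0: rank(A) = 2, and the largest Jordan block has size 3 (the smallest k with rank(A^k) = rank(A^(k+1))).

So m_A(x) = x^3.

m_A(x) = x^3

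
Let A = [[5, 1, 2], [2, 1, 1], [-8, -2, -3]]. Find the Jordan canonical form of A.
J = [[1, 1, 0], [0, 1, 1], [0, 0, 1]]

The characteristic polynomial is det(xI - A) = (x - 1)^3, so the eigenvalues are 1 (algebraic multiplicity 3).

For λ = 1: rank(A - I) = 2, rank((A - I)^2) = 1, rank((A - I)^3) = 0. The eigenspace has dimension 3 - 2 = 1, so there is 1 Jordan block; the rank sequence gives block sizes [3].

Assembling the blocks gives the Jordan form J above.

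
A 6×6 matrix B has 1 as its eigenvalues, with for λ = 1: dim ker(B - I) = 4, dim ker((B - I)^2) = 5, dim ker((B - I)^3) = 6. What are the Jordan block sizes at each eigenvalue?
λ = 1: successive nullity increments [4, 1, 1] count blocks of size ≥ k; block sizes are [3, 1, 1, 1].

Jordan blocks: (1, 3), (1, 1), (1, 1), (1, 1)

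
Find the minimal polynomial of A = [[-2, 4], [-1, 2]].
The characteristic polynomial factors as x^2. The minimal polynomial is ∏(x - λ)^{k_λ} where k_λ is the size of the largest Jordan block at λ.

For λ = 0: rank(A) = 1, and the largest Jordan block has size 2 (the smallest k with rank(A^k) = rank(A^(k+1))).

So m_A(x) = x^2.

m_A(x) = x^2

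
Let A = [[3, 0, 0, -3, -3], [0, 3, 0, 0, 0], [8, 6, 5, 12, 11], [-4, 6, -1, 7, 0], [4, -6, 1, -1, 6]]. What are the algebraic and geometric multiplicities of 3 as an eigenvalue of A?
The characteristic polynomial is (x - 6)^3(x - 3)^2, so the factor x - 3 appears with exponent 2: the algebraic multiplicity is 2.

rank(A - 3I) = 3, so the eigenspace has dimension 5 - 3 = 2: the geometric multiplicity is 2.

algebraic multiplicity 2, geometric multiplicity 2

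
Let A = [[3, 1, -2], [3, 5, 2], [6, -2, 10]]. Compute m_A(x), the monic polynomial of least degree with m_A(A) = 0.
m_A(x) = (x - 6)^2

The characteristic polynomial factors as (x - 6)^3. The minimal polynomial is ∏(x - λ)^{k_λ} where k_λ is the size of the largest Jordan block at λ.

For λ = 6: rank(A - 6I) = 1, and the largest Jordan block has size 2 (the smallest k with rank((A - 6I)^k) = rank((A - 6I)^(k+1))).

So m_A(x) = (x - 6)^2.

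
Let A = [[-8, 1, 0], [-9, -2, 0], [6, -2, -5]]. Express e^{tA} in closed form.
e^{tA} = [[(1 - 3*t)*e^{-5*t}, t*e^{-5*t}, 0], [-9*t*e^{-5*t}, (3*t + 1)*e^{-5*t}, 0], [6*t*e^{-5*t}, -2*t*e^{-5*t}, e^{-5*t}]]

A has Jordan form J = [[-5, 1, 0], [0, -5, 0], [0, 0, -5]] with A = PJP^{-1}, so e^{tA} = P e^{tJ} P^{-1}.

For a Jordan block J_k(λ), e^{tJ_k(λ)} = e^{λt} · (I + tN + t^2 N^2/2! + ... + t^{k-1} N^{k-1}/(k-1)!) where N is the nilpotent superdiagonal part.

Assembling the blocks and conjugating back gives the entries of e^{tA} as shown above.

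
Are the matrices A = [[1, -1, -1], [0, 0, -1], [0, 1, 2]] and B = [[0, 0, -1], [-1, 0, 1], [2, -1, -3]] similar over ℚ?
trace(A) = 3 but trace(B) = -3. The trace is a similarity invariant, so A and B are not similar.

No.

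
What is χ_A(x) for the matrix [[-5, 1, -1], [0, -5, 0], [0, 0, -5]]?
χ_A(x) = (x + 5)^3

xI - A = [[x + 5, -1, 1], [0, x + 5, 0], [0, 0, x + 5]].

Expanding det(xI - A) along the first row:
det(xI - A) = + (x + 5)·det([[x + 5, 0], [0, x + 5]]) - (-1)·det([[0, 0], [0, x + 5]]) + (1)·det([[0, x + 5], [0, 0]]).

Evaluating gives χ_A(x) = x^3 + 15x^2 + 75x + 125 = (x + 5)^3.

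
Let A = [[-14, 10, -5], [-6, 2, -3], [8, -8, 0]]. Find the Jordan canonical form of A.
J = [[-4, 1, 0], [0, -4, 0], [0, 0, -4]]

The characteristic polynomial is det(xI - A) = (x + 4)^3, so the eigenvalues are -4 (algebraic multiplicity 3).

For λ = -4: rank(A + 4I) = 1, rank((A + 4I)^2) = 0. The eigenspace has dimension 3 - 1 = 2, so there are 2 Jordan blocks; the rank sequence gives block sizes [2, 1].

Assembling the blocks gives the Jordan form J above.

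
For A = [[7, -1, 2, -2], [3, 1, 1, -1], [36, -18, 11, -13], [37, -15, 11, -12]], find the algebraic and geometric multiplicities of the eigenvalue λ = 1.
algebraic multiplicity 1, geometric multiplicity 1

The characteristic polynomial is (x - 2)^3(x - 1), so the factor x - 1 appears with exponent 1: the algebraic multiplicity is 1.

rank(A - I) = 3, so the eigenspace has dimension 4 - 3 = 1: the geometric multiplicity is 1.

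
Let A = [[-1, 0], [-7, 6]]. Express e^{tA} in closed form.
A has Jordan form J = [[-1, 0], [0, 6]] with A = PJP^{-1}, so e^{tA} = P e^{tJ} P^{-1}.

For a Jordan block J_k(λ), e^{tJ_k(λ)} = e^{λt} · (I + tN + t^2 N^2/2! + ... + t^{k-1} N^{k-1}/(k-1)!) where N is the nilpotent superdiagonal part.

Assembling the blocks and conjugating back gives the entries of e^{tA} as shown above.

e^{tA} = [[e^{-t}, 0], [(1 - e^{7*t})*e^{-t}, e^{6*t}]]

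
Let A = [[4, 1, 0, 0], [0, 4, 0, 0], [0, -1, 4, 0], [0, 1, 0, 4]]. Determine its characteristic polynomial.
χ_A(x) = (x - 4)^4

xI - A = [[x - 4, -1, 0, 0], [0, x - 4, 0, 0], [0, 1, x - 4, 0], [0, -1, 0, x - 4]].

Expanding det(xI - A) along the first row:
det(xI - A) = + (x - 4)·det([[x - 4, 0, 0], [1, x - 4, 0], [-1, 0, x - 4]]) - (-1)·det([[0, 0, 0], [0, x - 4, 0], [0, 0, x - 4]]) + (0)·det([[0, x - 4, 0], [0, 1, 0], [0, -1, x - 4]]) - (0)·det([[0, x - 4, 0], [0, 1, x - 4], [0, -1, 0]]).

Evaluating gives χ_A(x) = x^4 - 16x^3 + 96x^2 - 256x + 256 = (x - 4)^4.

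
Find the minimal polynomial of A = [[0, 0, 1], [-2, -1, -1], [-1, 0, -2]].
m_A(x) = (x + 1)^3

The characteristic polynomial factors as (x + 1)^3. The minimal polynomial is ∏(x - λ)^{k_λ} where k_λ is the size of the largest Jordan block at λ.

For λ = -1: rank(A + I) = 2, and the largest Jordan block has size 3 (the smallest k with rank((A + I)^k) = rank((A + I)^(k+1))).

So m_A(x) = (x + 1)^3.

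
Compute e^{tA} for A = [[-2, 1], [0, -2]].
e^{tA} = [[e^{-2*t}, t*e^{-2*t}], [0, e^{-2*t}]]

A has Jordan form J = [[-2, 1], [0, -2]] with A = PJP^{-1}, so e^{tA} = P e^{tJ} P^{-1}.

For a Jordan block J_k(λ), e^{tJ_k(λ)} = e^{λt} · (I + tN + t^2 N^2/2! + ... + t^{k-1} N^{k-1}/(k-1)!) where N is the nilpotent superdiagonal part.

Assembling the blocks and conjugating back gives the entries of e^{tA} as shown above.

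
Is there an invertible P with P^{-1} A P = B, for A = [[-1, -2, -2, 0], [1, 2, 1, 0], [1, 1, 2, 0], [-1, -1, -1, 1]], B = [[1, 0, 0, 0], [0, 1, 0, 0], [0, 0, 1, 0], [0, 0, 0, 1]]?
Both have characteristic polynomial (x - 1)^4, but the minimal polynomial of A is (x - 1)^2 while the minimal polynomial of B is x - 1. The minimal polynomial is a similarity invariant, so A and B are not similar.

No.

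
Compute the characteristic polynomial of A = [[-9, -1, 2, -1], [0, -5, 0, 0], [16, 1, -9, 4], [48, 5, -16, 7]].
χ_A(x) = (x + 1)(x + 5)^3

xI - A = [[x + 9, 1, -2, 1], [0, x + 5, 0, 0], [-16, -1, x + 9, -4], [-48, -5, 16, x - 7]].

Expanding det(xI - A) along the first row:
det(xI - A) = + (x + 9)·det([[x + 5, 0, 0], [-1, x + 9, -4], [-5, 16, x - 7]]) - (1)·det([[0, 0, 0], [-16, x + 9, -4], [-48, 16, x - 7]]) + (-2)·det([[0, x + 5, 0], [-16, -1, -4], [-48, -5, x - 7]]) - (1)·det([[0, x + 5, 0], [-16, -1, x + 9], [-48, -5, 16]]).

Evaluating gives χ_A(x) = x^4 + 16x^3 + 90x^2 + 200x + 125 = (x + 1)(x + 5)^3.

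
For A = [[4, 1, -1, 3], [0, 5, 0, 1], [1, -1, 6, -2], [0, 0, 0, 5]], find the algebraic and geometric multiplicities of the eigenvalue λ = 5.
algebraic multiplicity 4, geometric multiplicity 2

The characteristic polynomial is (x - 5)^4, so the factor x - 5 appears with exponent 4: the algebraic multiplicity is 4.

rank(A - 5I) = 2, so the eigenspace has dimension 4 - 2 = 2: the geometric multiplicity is 2.

Since 2 < 4, A is not diagonalizable.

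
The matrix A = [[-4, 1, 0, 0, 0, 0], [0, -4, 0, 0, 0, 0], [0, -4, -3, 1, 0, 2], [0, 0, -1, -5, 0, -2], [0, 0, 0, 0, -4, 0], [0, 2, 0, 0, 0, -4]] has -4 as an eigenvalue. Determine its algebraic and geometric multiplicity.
The characteristic polynomial is (x + 4)^6, so the factor x + 4 appears with exponent 6: the algebraic multiplicity is 6.

rank(A + 4I) = 2, so the eigenspace has dimension 6 - 2 = 4: the geometric multiplicity is 4.

Since 4 < 6, A is not diagonalizable.

algebraic multiplicity 6, geometric multiplicity 4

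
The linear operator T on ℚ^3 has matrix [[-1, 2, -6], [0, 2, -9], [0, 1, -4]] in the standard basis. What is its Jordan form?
J = [[-1, 1, 0], [0, -1, 0], [0, 0, -1]]

The characteristic polynomial is det(xI - A) = (x + 1)^3, so the eigenvalues are -1 (algebraic multiplicity 3).

For λ = -1: rank(A + I) = 1, rank((A + I)^2) = 0. The eigenspace has dimension 3 - 1 = 2, so there are 2 Jordan blocks; the rank sequence gives block sizes [2, 1].

Assembling the blocks gives the Jordan form J above.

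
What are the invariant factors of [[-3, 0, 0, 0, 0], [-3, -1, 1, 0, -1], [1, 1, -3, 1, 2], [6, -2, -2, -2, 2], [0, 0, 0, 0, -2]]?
x + 2, (x + 2)^3(x + 3)

The Jordan structure of A has elementary divisors (x + 3), (x + 2)^3, (x + 2). Arranging the block sizes at each eigenvalue in decreasing order and taking row products gives the invariant factors.

Invariant factors (smallest first, each dividing the next): x + 2, (x + 2)^3(x + 3).

Check: the last factor (x + 2)^3(x + 3) is the minimal polynomial, and the product (x + 2)^4(x + 3) is the characteristic polynomial.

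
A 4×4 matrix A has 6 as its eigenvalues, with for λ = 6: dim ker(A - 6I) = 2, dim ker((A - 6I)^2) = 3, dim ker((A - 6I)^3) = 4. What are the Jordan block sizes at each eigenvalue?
λ = 6: successive nullity increments [2, 1, 1] count blocks of size ≥ k; block sizes are [3, 1].

Jordan blocks: (6, 3), (6, 1)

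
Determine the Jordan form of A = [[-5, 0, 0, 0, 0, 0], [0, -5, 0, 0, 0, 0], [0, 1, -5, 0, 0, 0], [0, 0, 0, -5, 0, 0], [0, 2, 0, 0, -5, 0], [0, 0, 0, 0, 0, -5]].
The characteristic polynomial is det(xI - A) = (x + 5)^6, so the eigenvalues are -5 (algebraic multiplicity 6).

For λ = -5: rank(A + 5I) = 1, rank((A + 5I)^2) = 0. The eigenspace has dimension 6 - 1 = 5, so there are 5 Jordan blocks; the rank sequence gives block sizes [2, 1, 1, 1, 1].

Assembling the blocks gives the Jordan form J above.

J = [[-5, 1, 0, 0, 0, 0], [0, -5, 0, 0, 0, 0], [0, 0, -5, 0, 0, 0], [0, 0, 0, -5, 0, 0], [0, 0, 0, 0, -5, 0], [0, 0, 0, 0, 0, -5]]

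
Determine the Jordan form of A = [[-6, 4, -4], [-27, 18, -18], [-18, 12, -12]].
The characteristic polynomial is det(xI - A) = x^3, so the eigenvalues are 0 (algebraic multiplicity 3).

For λ = 0: rank(A) = 1, rank(A^2) = 0. The eigenspace has dimension 3 - 1 = 2, so there are 2 Jordan blocks; the rank sequence gives block sizes [2, 1].

Assembling the blocks gives the Jordan form J above.

J = [[0, 1, 0], [0, 0, 0], [0, 0, 0]]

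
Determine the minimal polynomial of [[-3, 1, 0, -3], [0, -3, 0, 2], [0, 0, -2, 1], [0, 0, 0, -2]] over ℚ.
The characteristic polynomial factors as (x + 2)^2(x + 3)^2. The minimal polynomial is ∏(x - λ)^{k_λ} where k_λ is the size of the largest Jordan block at λ.

For λ = -3: rank(A + 3I) = 3, and the largest Jordan block has size 2 (the smallest k with rank((A + 3I)^k) = rank((A + 3I)^(k+1))).
For λ = -2: rank(A + 2I) = 3, and the largest Jordan block has size 2 (the smallest k with rank((A + 2I)^k) = rank((A + 2I)^(k+1))).

So m_A(x) = (x + 2)^2(x + 3)^2.

m_A(x) = (x + 2)^2(x + 3)^2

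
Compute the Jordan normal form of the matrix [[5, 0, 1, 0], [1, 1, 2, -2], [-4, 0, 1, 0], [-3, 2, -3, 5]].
The characteristic polynomial is det(xI - A) = (x - 3)^4, so the eigenvalues are 3 (algebraic multiplicity 4).

For λ = 3: rank(A - 3I) = 2, rank((A - 3I)^2) = 1, rank((A - 3I)^3) = 0. The eigenspace has dimension 4 - 2 = 2, so there are 2 Jordan blocks; the rank sequence gives block sizes [3, 1].

Assembling the blocks gives the Jordan form J above.

J = [[3, 1, 0, 0], [0, 3, 1, 0], [0, 0, 3, 0], [0, 0, 0, 3]]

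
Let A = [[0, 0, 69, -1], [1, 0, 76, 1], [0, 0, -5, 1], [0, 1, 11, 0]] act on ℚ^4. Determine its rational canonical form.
R = [[0, 0, 0, 64], [1, 0, 0, 80], [0, 1, 0, 12], [0, 0, 1, -5]]

The invariant factors of A (the non-unit diagonal entries of the Smith normal form of xI - A over ℚ[x]) are (x - 4)(x + 1)(x + 4)^2, each dividing the next. The characteristic polynomial is their product, (x - 4)(x + 1)(x + 4)^2.

The rational canonical form is the block-diagonal matrix of companion matrices C(f_i):
R = [[0, 0, 0, 64], [1, 0, 0, 80], [0, 1, 0, 12], [0, 0, 1, -5]].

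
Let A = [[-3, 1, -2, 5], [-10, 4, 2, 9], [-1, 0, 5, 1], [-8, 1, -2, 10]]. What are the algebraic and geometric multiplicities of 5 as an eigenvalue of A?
The characteristic polynomial is (x - 5)^2(x - 3)^2, so the factor x - 5 appears with exponent 2: the algebraic multiplicity is 2.

rank(A - 5I) = 3, so the eigenspace has dimension 4 - 3 = 1: the geometric multiplicity is 1.

Since 1 < 2, A is not diagonalizable.

algebraic multiplicity 2, geometric multiplicity 1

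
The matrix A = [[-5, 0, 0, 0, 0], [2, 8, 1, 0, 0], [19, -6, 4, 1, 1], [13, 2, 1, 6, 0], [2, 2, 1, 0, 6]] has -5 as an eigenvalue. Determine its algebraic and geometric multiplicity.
The characteristic polynomial is (x - 6)^4(x + 5), so the factor x + 5 appears with exponent 1: the algebraic multiplicity is 1.

rank(A + 5I) = 4, so the eigenspace has dimension 5 - 4 = 1: the geometric multiplicity is 1.

algebraic multiplicity 1, geometric multiplicity 1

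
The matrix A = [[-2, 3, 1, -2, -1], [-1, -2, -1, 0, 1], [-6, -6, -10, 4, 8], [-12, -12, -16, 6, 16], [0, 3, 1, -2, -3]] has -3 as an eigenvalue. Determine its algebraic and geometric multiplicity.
algebraic multiplicity 1, geometric multiplicity 1

The characteristic polynomial is (x + 2)^4(x + 3), so the factor x + 3 appears with exponent 1: the algebraic multiplicity is 1.

rank(A + 3I) = 4, so the eigenspace has dimension 5 - 4 = 1: the geometric multiplicity is 1.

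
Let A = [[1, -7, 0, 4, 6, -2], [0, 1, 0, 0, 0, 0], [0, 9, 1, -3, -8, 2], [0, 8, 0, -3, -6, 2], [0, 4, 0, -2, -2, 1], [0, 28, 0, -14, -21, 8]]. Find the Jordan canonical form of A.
J = [[1, 1, 0, 0, 0, 0], [0, 1, 0, 0, 0, 0], [0, 0, 1, 1, 0, 0], [0, 0, 0, 1, 0, 0], [0, 0, 0, 0, 1, 1], [0, 0, 0, 0, 0, 1]]

The characteristic polynomial is det(xI - A) = (x - 1)^6, so the eigenvalues are 1 (algebraic multiplicity 6).

For λ = 1: rank(A - I) = 3, rank((A - I)^2) = 0. The eigenspace has dimension 6 - 3 = 3, so there are 3 Jordan blocks; the rank sequence gives block sizes [2, 2, 2].

Assembling the blocks gives the Jordan form J above.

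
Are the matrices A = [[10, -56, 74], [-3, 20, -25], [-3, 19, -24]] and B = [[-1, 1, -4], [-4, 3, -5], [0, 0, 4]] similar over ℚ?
Two matrices over a field are similar if and only if they have the same invariant factors.

Both A and B have characteristic polynomial (x - 4)(x - 1)^2 and minimal polynomial (x - 4)(x - 1)^2. Computing further, both have invariant factors (x - 4)(x - 1)^2. Hence A and B are similar.

Yes.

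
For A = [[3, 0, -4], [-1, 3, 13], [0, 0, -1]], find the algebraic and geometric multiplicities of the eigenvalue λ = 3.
algebraic multiplicity 2, geometric multiplicity 1

The characteristic polynomial is (x - 3)^2(x + 1), so the factor x - 3 appears with exponent 2: the algebraic multiplicity is 2.

rank(A - 3I) = 2, so the eigenspace has dimension 3 - 2 = 1: the geometric multiplicity is 1.

Since 1 < 2, A is not diagonalizable.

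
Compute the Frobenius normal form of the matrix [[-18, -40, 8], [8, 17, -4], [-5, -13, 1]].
R = [[0, 0, -2], [1, 0, -1], [0, 1, 0]]

The invariant factors of A (the non-unit diagonal entries of the Smith normal form of xI - A over ℚ[x]) are (x + 1)(x^2 - x + 2), each dividing the next. The characteristic polynomial is their product, (x + 1)(x^2 - x + 2).

The rational canonical form is the block-diagonal matrix of companion matrices C(f_i):
R = [[0, 0, -2], [1, 0, -1], [0, 1, 0]].

Note the characteristic polynomial does not split into linear factors over ℚ, so A has no Jordan form over ℚ; the rational canonical form exists over any field.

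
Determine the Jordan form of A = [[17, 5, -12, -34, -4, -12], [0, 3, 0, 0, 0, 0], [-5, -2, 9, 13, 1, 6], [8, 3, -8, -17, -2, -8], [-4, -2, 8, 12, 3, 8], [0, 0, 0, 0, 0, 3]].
J = [[3, 1, 0, 0, 0, 0], [0, 3, 0, 0, 0, 0], [0, 0, 3, 1, 0, 0], [0, 0, 0, 3, 0, 0], [0, 0, 0, 0, 3, 0], [0, 0, 0, 0, 0, 3]]

The characteristic polynomial is det(xI - A) = (x - 3)^6, so the eigenvalues are 3 (algebraic multiplicity 6).

For λ = 3: rank(A - 3I) = 2, rank((A - 3I)^2) = 0. The eigenspace has dimension 6 - 2 = 4, so there are 4 Jordan blocks; the rank sequence gives block sizes [2, 2, 1, 1].

Assembling the blocks gives the Jordan form J above.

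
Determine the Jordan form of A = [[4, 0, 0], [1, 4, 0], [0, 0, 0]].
J = [[0, 0, 0], [0, 4, 1], [0, 0, 4]]

The characteristic polynomial is det(xI - A) = x(x - 4)^2, so the eigenvalues are 0 (algebraic multiplicity 1), 4 (algebraic multiplicity 2).

For λ = 0: algebraic multiplicity 1 gives one 1×1 block.

For λ = 4: rank(A - 4I) = 2, rank((A - 4I)^2) = 1. The eigenspace has dimension 3 - 2 = 1, so there is 1 Jordan block; the rank sequence gives block sizes [2].

Assembling the blocks gives the Jordan form J above.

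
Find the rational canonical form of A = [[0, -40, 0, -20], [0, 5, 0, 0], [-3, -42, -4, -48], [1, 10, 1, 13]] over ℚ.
The invariant factors of A (the non-unit diagonal entries of the Smith normal form of xI - A over ℚ[x]) are x - 5, (x - 5)(x^2 - 4x - 4), each dividing the next. The characteristic polynomial is their product, (x - 5)^2(x^2 - 4x - 4).

The rational canonical form is the block-diagonal matrix of companion matrices C(f_i):
R = [[5, 0, 0, 0], [0, 0, 0, -20], [0, 1, 0, -16], [0, 0, 1, 9]].

Note the characteristic polynomial does not split into linear factors over ℚ, so A has no Jordan form over ℚ; the rational canonical form exists over any field.

R = [[5, 0, 0, 0], [0, 0, 0, -20], [0, 1, 0, -16], [0, 0, 1, 9]]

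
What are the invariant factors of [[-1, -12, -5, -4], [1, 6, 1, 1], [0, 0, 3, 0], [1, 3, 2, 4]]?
(x - 3)^2, (x - 3)^2

The Jordan structure of A has elementary divisors (x - 3)^2, (x - 3)^2. Arranging the block sizes at each eigenvalue in decreasing order and taking row products gives the invariant factors.

Invariant factors (smallest first, each dividing the next): (x - 3)^2, (x - 3)^2.

Check: the last factor (x - 3)^2 is the minimal polynomial, and the product (x - 3)^4 is the characteristic polynomial.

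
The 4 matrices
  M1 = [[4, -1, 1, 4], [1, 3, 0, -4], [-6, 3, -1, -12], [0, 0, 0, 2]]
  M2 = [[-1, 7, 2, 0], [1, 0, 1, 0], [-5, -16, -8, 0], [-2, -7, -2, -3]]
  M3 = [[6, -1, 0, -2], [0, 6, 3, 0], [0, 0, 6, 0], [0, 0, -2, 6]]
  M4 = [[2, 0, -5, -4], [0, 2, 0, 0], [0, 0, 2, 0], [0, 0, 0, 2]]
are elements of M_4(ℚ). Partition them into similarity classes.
Characteristic polynomials: χ_{M1} = (x - 2)^4, χ_{M2} = (x + 3)^4, χ_{M3} = (x - 6)^4, χ_{M4} = (x - 2)^4.

{M1}: invariant factors x - 2, (x - 2)^3.

{M2}: invariant factors x + 3, (x + 3)^3.

{M3}: invariant factors x - 6, (x - 6)^3.

{M4}: invariant factors x - 2, x - 2, (x - 2)^2.

Matrices are similar if and only if their invariant-factor lists agree; the partition into similarity classes is {M1}, {M2}, {M3}, {M4}.

4 classes: {M1}, {M2}, {M3}, {M4}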